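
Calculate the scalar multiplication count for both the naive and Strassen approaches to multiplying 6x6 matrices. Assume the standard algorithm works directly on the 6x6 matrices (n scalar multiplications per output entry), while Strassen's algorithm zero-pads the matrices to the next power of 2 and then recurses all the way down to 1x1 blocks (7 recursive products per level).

Matrix multiplication for 6x6 matrices:

Strassen's algorithm requires power-of-2 dimensions. Pad 6x6 to 8x8 (next power of 2).

Standard algorithm: 6^3 = 216 multiplications
Strassen's algorithm: 7^(log2(8)) = 7^3 = 343 multiplications
Difference: 216 - 343 = -127 (Strassen uses MORE here due to padding overhead — for small or just-over-power-of-2 n, padding can outweigh the per-level savings)

Standard: 216 multiplications (6^3). Strassen: 343 multiplications (7^3, after padding to 8x8). Strassen reduces 8 recursive multiplications to 7 at each level.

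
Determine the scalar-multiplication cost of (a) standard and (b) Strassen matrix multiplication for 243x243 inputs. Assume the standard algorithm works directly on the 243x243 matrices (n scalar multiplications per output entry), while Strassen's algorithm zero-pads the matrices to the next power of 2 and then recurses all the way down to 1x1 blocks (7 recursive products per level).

Matrix multiplication for 243x243 matrices:

Strassen's algorithm requires power-of-2 dimensions. Pad 243x243 to 256x256 (next power of 2).

Standard algorithm: 243^3 = 14348907 multiplications
Strassen's algorithm: 7^(log2(256)) = 7^8 = 5764801 multiplications
Savings: 14348907 - 5764801 = 8584106 multiplications

Standard: 14348907 multiplications (243^3). Strassen: 5764801 multiplications (7^8, after padding to 256x256). Strassen reduces 8 recursive multiplications to 7 at each level.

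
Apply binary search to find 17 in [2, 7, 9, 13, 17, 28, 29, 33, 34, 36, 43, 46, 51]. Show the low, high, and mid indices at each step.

Binary search for 17 in [2, 7, 9, 13, 17, 28, 29, 33, 34, 36, 43, 46, 51]:

lo=0, hi=12, mid=6, arr[mid]=29 -> 29 > 17, search left half
lo=0, hi=5, mid=2, arr[mid]=9 -> 9 < 17, search right half
lo=3, hi=5, mid=4, arr[mid]=17 -> Found target at index 4!

Binary search finds 17 at index 4 after 3 comparisons. The search repeatedly halves the search space by comparing with the middle element.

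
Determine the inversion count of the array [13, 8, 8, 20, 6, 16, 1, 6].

Finding inversions in [13, 8, 8, 20, 6, 16, 1, 6]:

(0, 1): arr[0]=13 > arr[1]=8
(0, 2): arr[0]=13 > arr[2]=8
(0, 4): arr[0]=13 > arr[4]=6
(0, 6): arr[0]=13 > arr[6]=1
(0, 7): arr[0]=13 > arr[7]=6
(1, 4): arr[1]=8 > arr[4]=6
(1, 6): arr[1]=8 > arr[6]=1
(1, 7): arr[1]=8 > arr[7]=6
(2, 4): arr[2]=8 > arr[4]=6
(2, 6): arr[2]=8 > arr[6]=1
(2, 7): arr[2]=8 > arr[7]=6
(3, 4): arr[3]=20 > arr[4]=6
(3, 5): arr[3]=20 > arr[5]=16
(3, 6): arr[3]=20 > arr[6]=1
(3, 7): arr[3]=20 > arr[7]=6
(4, 6): arr[4]=6 > arr[6]=1
(5, 6): arr[5]=16 > arr[6]=1
(5, 7): arr[5]=16 > arr[7]=6

Total inversions: 18

The array has 18 inversion(s): (0,1), (0,2), (0,4), (0,6), (0,7), (1,4), (1,6), (1,7), (2,4), (2,6), (2,7), (3,4), (3,5), (3,6), (3,7), (4,6), (5,6), (5,7). Each pair (i,j) satisfies i < j and arr[i] > arr[j].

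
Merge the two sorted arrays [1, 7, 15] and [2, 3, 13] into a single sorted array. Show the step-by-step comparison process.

Merging process:

Compare 1 vs 2: take 1 from left. Merged: [1]
Compare 7 vs 2: take 2 from right. Merged: [1, 2]
Compare 7 vs 3: take 3 from right. Merged: [1, 2, 3]
Compare 7 vs 13: take 7 from left. Merged: [1, 2, 3, 7]
Compare 15 vs 13: take 13 from right. Merged: [1, 2, 3, 7, 13]
Append remaining from left: [15]. Merged: [1, 2, 3, 7, 13, 15]

Final merged array: [1, 2, 3, 7, 13, 15]
Total comparisons: 5

The merged array is [1, 2, 3, 7, 13, 15], requiring 5 comparisons. The merge step runs in O(n) time where n is the total number of elements.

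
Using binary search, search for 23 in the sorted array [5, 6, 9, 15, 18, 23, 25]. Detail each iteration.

Binary search for 23 in [5, 6, 9, 15, 18, 23, 25]:

lo=0, hi=6, mid=3, arr[mid]=15 -> 15 < 23, search right half
lo=4, hi=6, mid=5, arr[mid]=23 -> Found target at index 5!

Binary search finds 23 at index 5 after 2 comparisons. The search repeatedly halves the search space by comparing with the middle element.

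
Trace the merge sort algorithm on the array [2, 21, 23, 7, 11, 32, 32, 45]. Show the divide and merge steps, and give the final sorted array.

Merge sort trace:

Split: [2, 21, 23, 7, 11, 32, 32, 45] -> [2, 21, 23, 7] and [11, 32, 32, 45]
  Split: [2, 21, 23, 7] -> [2, 21] and [23, 7]
    Split: [2, 21] -> [2] and [21]
    Merge: [2] + [21] -> [2, 21]
    Split: [23, 7] -> [23] and [7]
    Merge: [23] + [7] -> [7, 23]
  Merge: [2, 21] + [7, 23] -> [2, 7, 21, 23]
  Split: [11, 32, 32, 45] -> [11, 32] and [32, 45]
    Split: [11, 32] -> [11] and [32]
    Merge: [11] + [32] -> [11, 32]
    Split: [32, 45] -> [32] and [45]
    Merge: [32] + [45] -> [32, 45]
  Merge: [11, 32] + [32, 45] -> [11, 32, 32, 45]
Merge: [2, 7, 21, 23] + [11, 32, 32, 45] -> [2, 7, 11, 21, 23, 32, 32, 45]

Final sorted array: [2, 7, 11, 21, 23, 32, 32, 45]

The merge sort proceeds by recursively splitting the array and merging sorted halves.
After all merges, the sorted array is [2, 7, 11, 21, 23, 32, 32, 45].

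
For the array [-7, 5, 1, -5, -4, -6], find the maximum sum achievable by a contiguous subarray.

Using Kadane's algorithm on [-7, 5, 1, -5, -4, -6]:

Scanning through the array:
Position 1 (value 5): max_ending_here = 5, max_so_far = 5
Position 2 (value 1): max_ending_here = 6, max_so_far = 6
Position 3 (value -5): max_ending_here = 1, max_so_far = 6
Position 4 (value -4): max_ending_here = -3, max_so_far = 6
Position 5 (value -6): max_ending_here = -6, max_so_far = 6

Maximum subarray: [5, 1]
Maximum sum: 6

The maximum subarray is [5, 1] with sum 6. This subarray runs from index 1 to index 2.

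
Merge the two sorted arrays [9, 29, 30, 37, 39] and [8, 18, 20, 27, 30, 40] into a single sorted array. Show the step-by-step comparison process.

Merging process:

Compare 9 vs 8: take 8 from right. Merged: [8]
Compare 9 vs 18: take 9 from left. Merged: [8, 9]
Compare 29 vs 18: take 18 from right. Merged: [8, 9, 18]
Compare 29 vs 20: take 20 from right. Merged: [8, 9, 18, 20]
Compare 29 vs 27: take 27 from right. Merged: [8, 9, 18, 20, 27]
Compare 29 vs 30: take 29 from left. Merged: [8, 9, 18, 20, 27, 29]
Compare 30 vs 30: take 30 from left. Merged: [8, 9, 18, 20, 27, 29, 30]
Compare 37 vs 30: take 30 from right. Merged: [8, 9, 18, 20, 27, 29, 30, 30]
Compare 37 vs 40: take 37 from left. Merged: [8, 9, 18, 20, 27, 29, 30, 30, 37]
Compare 39 vs 40: take 39 from left. Merged: [8, 9, 18, 20, 27, 29, 30, 30, 37, 39]
Append remaining from right: [40]. Merged: [8, 9, 18, 20, 27, 29, 30, 30, 37, 39, 40]

Final merged array: [8, 9, 18, 20, 27, 29, 30, 30, 37, 39, 40]
Total comparisons: 10

The merged array is [8, 9, 18, 20, 27, 29, 30, 30, 37, 39, 40], requiring 10 comparisons. The merge step runs in O(n) time where n is the total number of elements.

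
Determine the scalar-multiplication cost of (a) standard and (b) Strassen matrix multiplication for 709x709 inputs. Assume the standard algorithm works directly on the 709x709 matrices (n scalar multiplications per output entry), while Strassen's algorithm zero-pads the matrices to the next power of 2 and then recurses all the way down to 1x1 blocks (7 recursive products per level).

Matrix multiplication for 709x709 matrices:

Strassen's algorithm requires power-of-2 dimensions. Pad 709x709 to 1024x1024 (next power of 2).

Standard algorithm: 709^3 = 356400829 multiplications
Strassen's algorithm: 7^(log2(1024)) = 7^10 = 282475249 multiplications
Savings: 356400829 - 282475249 = 73925580 multiplications

Standard: 356400829 multiplications (709^3). Strassen: 282475249 multiplications (7^10, after padding to 1024x1024). Strassen reduces 8 recursive multiplications to 7 at each level.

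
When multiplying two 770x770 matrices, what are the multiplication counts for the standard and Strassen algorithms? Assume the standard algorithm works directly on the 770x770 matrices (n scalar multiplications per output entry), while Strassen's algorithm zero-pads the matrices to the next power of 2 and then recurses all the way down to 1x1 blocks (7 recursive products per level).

Matrix multiplication for 770x770 matrices:

Strassen's algorithm requires power-of-2 dimensions. Pad 770x770 to 1024x1024 (next power of 2).

Standard algorithm: 770^3 = 456533000 multiplications
Strassen's algorithm: 7^(log2(1024)) = 7^10 = 282475249 multiplications
Savings: 456533000 - 282475249 = 174057751 multiplications

Standard: 456533000 multiplications (770^3). Strassen: 282475249 multiplications (7^10, after padding to 1024x1024). Strassen reduces 8 recursive multiplications to 7 at each level.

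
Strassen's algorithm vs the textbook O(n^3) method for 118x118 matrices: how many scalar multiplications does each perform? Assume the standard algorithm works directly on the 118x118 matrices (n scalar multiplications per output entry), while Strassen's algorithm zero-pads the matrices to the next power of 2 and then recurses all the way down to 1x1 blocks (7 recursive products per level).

Matrix multiplication for 118x118 matrices:

Strassen's algorithm requires power-of-2 dimensions. Pad 118x118 to 128x128 (next power of 2).

Standard algorithm: 118^3 = 1643032 multiplications
Strassen's algorithm: 7^(log2(128)) = 7^7 = 823543 multiplications
Savings: 1643032 - 823543 = 819489 multiplications

Standard: 1643032 multiplications (118^3). Strassen: 823543 multiplications (7^7, after padding to 128x128). Strassen reduces 8 recursive multiplications to 7 at each level.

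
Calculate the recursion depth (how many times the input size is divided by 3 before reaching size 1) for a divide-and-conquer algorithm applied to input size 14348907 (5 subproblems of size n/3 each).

For divide and conquer with division factor 3:

Problem sizes at each level:
Level 0: 14348907
Level 1: 4782969
Level 2: 1594323
Level 3: 531441
Level 4: 177147
Level 5: 59049
Level 6: 19683
Level 7: 6561
Level 8: 2187
Level 9: 729
Level 10: 243
Level 11: 81
Level 12: 27
Level 13: 9
Level 14: 3
Level 15: 1

The root is level 0 and the size-1 base case is level 15 (the tree spans levels 0 through 15, i.e. 16 levels counting the root), so the depth is the number of divisions: log_3(14348907) = 15

The recursion tree depth is log_3(14348907) = 15. At each level, the problem size is divided by 3, so it takes 15 divisions to reduce to a base case of size 1. The algorithm makes 5 recursive calls at each level.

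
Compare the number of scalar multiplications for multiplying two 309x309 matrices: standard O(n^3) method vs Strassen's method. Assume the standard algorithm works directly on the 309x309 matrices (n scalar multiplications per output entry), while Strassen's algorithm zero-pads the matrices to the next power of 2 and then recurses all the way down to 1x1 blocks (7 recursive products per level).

Matrix multiplication for 309x309 matrices:

Strassen's algorithm requires power-of-2 dimensions. Pad 309x309 to 512x512 (next power of 2).

Standard algorithm: 309^3 = 29503629 multiplications
Strassen's algorithm: 7^(log2(512)) = 7^9 = 40353607 multiplications
Difference: 29503629 - 40353607 = -10849978 (Strassen uses MORE here due to padding overhead — for small or just-over-power-of-2 n, padding can outweigh the per-level savings)

Standard: 29503629 multiplications (309^3). Strassen: 40353607 multiplications (7^9, after padding to 512x512). Strassen reduces 8 recursive multiplications to 7 at each level.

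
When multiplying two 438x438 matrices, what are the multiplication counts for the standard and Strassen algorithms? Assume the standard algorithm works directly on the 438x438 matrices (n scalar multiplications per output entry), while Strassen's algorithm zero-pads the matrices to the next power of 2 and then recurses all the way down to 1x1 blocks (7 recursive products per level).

Matrix multiplication for 438x438 matrices:

Strassen's algorithm requires power-of-2 dimensions. Pad 438x438 to 512x512 (next power of 2).

Standard algorithm: 438^3 = 84027672 multiplications
Strassen's algorithm: 7^(log2(512)) = 7^9 = 40353607 multiplications
Savings: 84027672 - 40353607 = 43674065 multiplications

Standard: 84027672 multiplications (438^3). Strassen: 40353607 multiplications (7^9, after padding to 512x512). Strassen reduces 8 recursive multiplications to 7 at each level.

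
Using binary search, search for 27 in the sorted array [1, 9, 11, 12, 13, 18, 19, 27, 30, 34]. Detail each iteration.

Binary search for 27 in [1, 9, 11, 12, 13, 18, 19, 27, 30, 34]:

lo=0, hi=9, mid=4, arr[mid]=13 -> 13 < 27, search right half
lo=5, hi=9, mid=7, arr[mid]=27 -> Found target at index 7!

Binary search finds 27 at index 7 after 2 comparisons. The search repeatedly halves the search space by comparing with the middle element.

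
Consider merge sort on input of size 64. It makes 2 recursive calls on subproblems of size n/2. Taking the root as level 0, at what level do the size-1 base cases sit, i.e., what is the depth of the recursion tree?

For divide and conquer with division factor 2:

Problem sizes at each level:
Level 0: 64
Level 1: 32
Level 2: 16
Level 3: 8
Level 4: 4
Level 5: 2
Level 6: 1

The root is level 0 and the size-1 base case is level 6 (the tree spans levels 0 through 6, i.e. 7 levels counting the root), so the depth is the number of divisions: log_2(64) = 6

The recursion tree depth is log_2(64) = 6. At each level, the problem size is divided by 2, so it takes 6 divisions to reduce to a base case of size 1. The algorithm makes 2 recursive calls at each level.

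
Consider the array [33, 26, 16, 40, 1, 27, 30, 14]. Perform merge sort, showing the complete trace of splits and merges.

Merge sort trace:

Split: [33, 26, 16, 40, 1, 27, 30, 14] -> [33, 26, 16, 40] and [1, 27, 30, 14]
  Split: [33, 26, 16, 40] -> [33, 26] and [16, 40]
    Split: [33, 26] -> [33] and [26]
    Merge: [33] + [26] -> [26, 33]
    Split: [16, 40] -> [16] and [40]
    Merge: [16] + [40] -> [16, 40]
  Merge: [26, 33] + [16, 40] -> [16, 26, 33, 40]
  Split: [1, 27, 30, 14] -> [1, 27] and [30, 14]
    Split: [1, 27] -> [1] and [27]
    Merge: [1] + [27] -> [1, 27]
    Split: [30, 14] -> [30] and [14]
    Merge: [30] + [14] -> [14, 30]
  Merge: [1, 27] + [14, 30] -> [1, 14, 27, 30]
Merge: [16, 26, 33, 40] + [1, 14, 27, 30] -> [1, 14, 16, 26, 27, 30, 33, 40]

Final sorted array: [1, 14, 16, 26, 27, 30, 33, 40]

The merge sort proceeds by recursively splitting the array and merging sorted halves.
After all merges, the sorted array is [1, 14, 16, 26, 27, 30, 33, 40].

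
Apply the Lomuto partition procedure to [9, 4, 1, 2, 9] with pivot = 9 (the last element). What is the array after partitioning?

Lomuto partition with pivot = 9:

Initial array: [9, 4, 1, 2, 9]

arr[0]=9 <= 9: swap with position 0, array becomes [9, 4, 1, 2, 9]
arr[1]=4 <= 9: swap with position 1, array becomes [9, 4, 1, 2, 9]
arr[2]=1 <= 9: swap with position 2, array becomes [9, 4, 1, 2, 9]
arr[3]=2 <= 9: swap with position 3, array becomes [9, 4, 1, 2, 9]

Place pivot at position 4: [9, 4, 1, 2, 9]
Pivot position: 4

After partitioning with pivot 9, the array becomes [9, 4, 1, 2, 9]. The pivot is placed at index 4. All elements to the left of the pivot are <= 9, and all elements to the right are > 9.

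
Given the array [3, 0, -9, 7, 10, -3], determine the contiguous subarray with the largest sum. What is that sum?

Using Kadane's algorithm on [3, 0, -9, 7, 10, -3]:

Scanning through the array:
Position 1 (value 0): max_ending_here = 3, max_so_far = 3
Position 2 (value -9): max_ending_here = -6, max_so_far = 3
Position 3 (value 7): max_ending_here = 7, max_so_far = 7
Position 4 (value 10): max_ending_here = 17, max_so_far = 17
Position 5 (value -3): max_ending_here = 14, max_so_far = 17

Maximum subarray: [7, 10]
Maximum sum: 17

The maximum subarray is [7, 10] with sum 17. This subarray runs from index 3 to index 4.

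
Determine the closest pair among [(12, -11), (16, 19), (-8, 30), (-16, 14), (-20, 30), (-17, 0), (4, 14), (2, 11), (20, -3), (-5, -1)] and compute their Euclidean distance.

Computing all pairwise distances among 10 points:

d((12, -11), (16, 19)) = 30.2655
d((12, -11), (-8, 30)) = 45.618
d((12, -11), (-16, 14)) = 37.5366
d((12, -11), (-20, 30)) = 52.0096
d((12, -11), (-17, 0)) = 31.0161
d((12, -11), (4, 14)) = 26.2488
d((12, -11), (2, 11)) = 24.1661
d((12, -11), (20, -3)) = 11.3137
d((12, -11), (-5, -1)) = 19.7231
d((16, 19), (-8, 30)) = 26.4008
d((16, 19), (-16, 14)) = 32.3883
d((16, 19), (-20, 30)) = 37.6431
d((16, 19), (-17, 0)) = 38.0789
d((16, 19), (4, 14)) = 13.0
d((16, 19), (2, 11)) = 16.1245
d((16, 19), (20, -3)) = 22.3607
d((16, 19), (-5, -1)) = 29.0
d((-8, 30), (-16, 14)) = 17.8885
d((-8, 30), (-20, 30)) = 12.0
d((-8, 30), (-17, 0)) = 31.3209
d((-8, 30), (4, 14)) = 20.0
d((-8, 30), (2, 11)) = 21.4709
d((-8, 30), (20, -3)) = 43.2782
d((-8, 30), (-5, -1)) = 31.1448
d((-16, 14), (-20, 30)) = 16.4924
d((-16, 14), (-17, 0)) = 14.0357
d((-16, 14), (4, 14)) = 20.0
d((-16, 14), (2, 11)) = 18.2483
d((-16, 14), (20, -3)) = 39.8121
d((-16, 14), (-5, -1)) = 18.6011
d((-20, 30), (-17, 0)) = 30.1496
d((-20, 30), (4, 14)) = 28.8444
d((-20, 30), (2, 11)) = 29.0689
d((-20, 30), (20, -3)) = 51.8556
d((-20, 30), (-5, -1)) = 34.4384
d((-17, 0), (4, 14)) = 25.2389
d((-17, 0), (2, 11)) = 21.9545
d((-17, 0), (20, -3)) = 37.1214
d((-17, 0), (-5, -1)) = 12.0416
d((4, 14), (2, 11)) = 3.6056 <-- minimum
d((4, 14), (20, -3)) = 23.3452
d((4, 14), (-5, -1)) = 17.4929
d((2, 11), (20, -3)) = 22.8035
d((2, 11), (-5, -1)) = 13.8924
d((20, -3), (-5, -1)) = 25.0799

Closest pair: (4, 14) and (2, 11) with distance 3.6056

The closest pair is (4, 14) and (2, 11) with Euclidean distance 3.6056. For 10 points, brute-force pairwise comparison is shown above. For large n, the divide-and-conquer algorithm (sort by x, recurse on halves, check the dividing strip) achieves O(n log n).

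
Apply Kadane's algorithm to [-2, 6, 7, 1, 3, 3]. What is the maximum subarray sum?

Using Kadane's algorithm on [-2, 6, 7, 1, 3, 3]:

Scanning through the array:
Position 1 (value 6): max_ending_here = 6, max_so_far = 6
Position 2 (value 7): max_ending_here = 13, max_so_far = 13
Position 3 (value 1): max_ending_here = 14, max_so_far = 14
Position 4 (value 3): max_ending_here = 17, max_so_far = 17
Position 5 (value 3): max_ending_here = 20, max_so_far = 20

Maximum subarray: [6, 7, 1, 3, 3]
Maximum sum: 20

The maximum subarray is [6, 7, 1, 3, 3] with sum 20. This subarray runs from index 1 to index 5.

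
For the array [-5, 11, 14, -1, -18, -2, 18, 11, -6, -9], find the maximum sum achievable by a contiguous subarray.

Using Kadane's algorithm on [-5, 11, 14, -1, -18, -2, 18, 11, -6, -9]:

Scanning through the array:
Position 1 (value 11): max_ending_here = 11, max_so_far = 11
Position 2 (value 14): max_ending_here = 25, max_so_far = 25
Position 3 (value -1): max_ending_here = 24, max_so_far = 25
Position 4 (value -18): max_ending_here = 6, max_so_far = 25
Position 5 (value -2): max_ending_here = 4, max_so_far = 25
Position 6 (value 18): max_ending_here = 22, max_so_far = 25
Position 7 (value 11): max_ending_here = 33, max_so_far = 33
Position 8 (value -6): max_ending_here = 27, max_so_far = 33
Position 9 (value -9): max_ending_here = 18, max_so_far = 33

Maximum subarray: [11, 14, -1, -18, -2, 18, 11]
Maximum sum: 33

The maximum subarray is [11, 14, -1, -18, -2, 18, 11] with sum 33. This subarray runs from index 1 to index 7.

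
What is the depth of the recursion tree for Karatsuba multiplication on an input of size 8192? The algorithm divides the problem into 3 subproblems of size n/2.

For divide and conquer with division factor 2:

Problem sizes at each level:
Level 0: 8192
Level 1: 4096
Level 2: 2048
Level 3: 1024
Level 4: 512
Level 5: 256
Level 6: 128
Level 7: 64
Level 8: 32
Level 9: 16
Level 10: 8
Level 11: 4
Level 12: 2
Level 13: 1

The root is level 0 and the size-1 base case is level 13 (the tree spans levels 0 through 13, i.e. 14 levels counting the root), so the depth is the number of divisions: log_2(8192) = 13

The recursion tree depth is log_2(8192) = 13. At each level, the problem size is divided by 2, so it takes 13 divisions to reduce to a base case of size 1. The algorithm makes 3 recursive calls at each level.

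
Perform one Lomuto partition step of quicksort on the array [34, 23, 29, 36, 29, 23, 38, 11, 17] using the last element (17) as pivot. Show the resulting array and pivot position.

Lomuto partition with pivot = 17:

Initial array: [34, 23, 29, 36, 29, 23, 38, 11, 17]

arr[0]=34 > 17: no swap
arr[1]=23 > 17: no swap
arr[2]=29 > 17: no swap
arr[3]=36 > 17: no swap
arr[4]=29 > 17: no swap
arr[5]=23 > 17: no swap
arr[6]=38 > 17: no swap
arr[7]=11 <= 17: swap with position 0, array becomes [11, 23, 29, 36, 29, 23, 38, 34, 17]

Place pivot at position 1: [11, 17, 29, 36, 29, 23, 38, 34, 23]
Pivot position: 1

After partitioning with pivot 17, the array becomes [11, 17, 29, 36, 29, 23, 38, 34, 23]. The pivot is placed at index 1. All elements to the left of the pivot are <= 17, and all elements to the right are > 17.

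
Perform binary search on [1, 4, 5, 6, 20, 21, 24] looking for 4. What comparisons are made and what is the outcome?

Binary search for 4 in [1, 4, 5, 6, 20, 21, 24]:

lo=0, hi=6, mid=3, arr[mid]=6 -> 6 > 4, search left half
lo=0, hi=2, mid=1, arr[mid]=4 -> Found target at index 1!

Binary search finds 4 at index 1 after 2 comparisons. The search repeatedly halves the search space by comparing with the middle element.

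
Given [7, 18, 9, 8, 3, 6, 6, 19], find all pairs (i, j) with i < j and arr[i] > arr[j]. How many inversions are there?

Finding inversions in [7, 18, 9, 8, 3, 6, 6, 19]:

(0, 4): arr[0]=7 > arr[4]=3
(0, 5): arr[0]=7 > arr[5]=6
(0, 6): arr[0]=7 > arr[6]=6
(1, 2): arr[1]=18 > arr[2]=9
(1, 3): arr[1]=18 > arr[3]=8
(1, 4): arr[1]=18 > arr[4]=3
(1, 5): arr[1]=18 > arr[5]=6
(1, 6): arr[1]=18 > arr[6]=6
(2, 3): arr[2]=9 > arr[3]=8
(2, 4): arr[2]=9 > arr[4]=3
(2, 5): arr[2]=9 > arr[5]=6
(2, 6): arr[2]=9 > arr[6]=6
(3, 4): arr[3]=8 > arr[4]=3
(3, 5): arr[3]=8 > arr[5]=6
(3, 6): arr[3]=8 > arr[6]=6

Total inversions: 15

The array has 15 inversion(s): (0,4), (0,5), (0,6), (1,2), (1,3), (1,4), (1,5), (1,6), (2,3), (2,4), (2,5), (2,6), (3,4), (3,5), (3,6). Each pair (i,j) satisfies i < j and arr[i] > arr[j].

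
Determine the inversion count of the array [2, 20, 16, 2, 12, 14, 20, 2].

Finding inversions in [2, 20, 16, 2, 12, 14, 20, 2]:

(1, 2): arr[1]=20 > arr[2]=16
(1, 3): arr[1]=20 > arr[3]=2
(1, 4): arr[1]=20 > arr[4]=12
(1, 5): arr[1]=20 > arr[5]=14
(1, 7): arr[1]=20 > arr[7]=2
(2, 3): arr[2]=16 > arr[3]=2
(2, 4): arr[2]=16 > arr[4]=12
(2, 5): arr[2]=16 > arr[5]=14
(2, 7): arr[2]=16 > arr[7]=2
(4, 7): arr[4]=12 > arr[7]=2
(5, 7): arr[5]=14 > arr[7]=2
(6, 7): arr[6]=20 > arr[7]=2

Total inversions: 12

The array has 12 inversion(s): (1,2), (1,3), (1,4), (1,5), (1,7), (2,3), (2,4), (2,5), (2,7), (4,7), (5,7), (6,7). Each pair (i,j) satisfies i < j and arr[i] > arr[j].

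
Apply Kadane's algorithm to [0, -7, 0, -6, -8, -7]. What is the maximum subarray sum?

Using Kadane's algorithm on [0, -7, 0, -6, -8, -7]:

Scanning through the array:
Position 1 (value -7): max_ending_here = -7, max_so_far = 0
Position 2 (value 0): max_ending_here = 0, max_so_far = 0
Position 3 (value -6): max_ending_here = -6, max_so_far = 0
Position 4 (value -8): max_ending_here = -8, max_so_far = 0
Position 5 (value -7): max_ending_here = -7, max_so_far = 0

Maximum subarray: [0]
Maximum sum: 0

The maximum subarray is [0] with sum 0. This subarray runs from index 0 to index 0.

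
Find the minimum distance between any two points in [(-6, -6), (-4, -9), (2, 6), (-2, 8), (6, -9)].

Computing all pairwise distances among 5 points:

d((-6, -6), (-4, -9)) = 3.6056 <-- minimum
d((-6, -6), (2, 6)) = 14.4222
d((-6, -6), (-2, 8)) = 14.5602
d((-6, -6), (6, -9)) = 12.3693
d((-4, -9), (2, 6)) = 16.1555
d((-4, -9), (-2, 8)) = 17.1172
d((-4, -9), (6, -9)) = 10.0
d((2, 6), (-2, 8)) = 4.4721
d((2, 6), (6, -9)) = 15.5242
d((-2, 8), (6, -9)) = 18.7883

Closest pair: (-6, -6) and (-4, -9) with distance 3.6056

The closest pair is (-6, -6) and (-4, -9) with Euclidean distance 3.6056. For 5 points, brute-force pairwise comparison is shown above. For large n, the divide-and-conquer algorithm (sort by x, recurse on halves, check the dividing strip) achieves O(n log n).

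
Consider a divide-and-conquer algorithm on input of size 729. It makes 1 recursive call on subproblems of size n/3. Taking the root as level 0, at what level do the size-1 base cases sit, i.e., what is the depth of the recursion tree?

For divide and conquer with division factor 3:

Problem sizes at each level:
Level 0: 729
Level 1: 243
Level 2: 81
Level 3: 27
Level 4: 9
Level 5: 3
Level 6: 1

The root is level 0 and the size-1 base case is level 6 (the tree spans levels 0 through 6, i.e. 7 levels counting the root), so the depth is the number of divisions: log_3(729) = 6

The recursion tree depth is log_3(729) = 6. At each level, the problem size is divided by 3, so it takes 6 divisions to reduce to a base case of size 1. The algorithm makes 1 recursive call at each level.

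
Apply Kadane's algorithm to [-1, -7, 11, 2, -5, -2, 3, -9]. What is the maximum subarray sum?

Using Kadane's algorithm on [-1, -7, 11, 2, -5, -2, 3, -9]:

Scanning through the array:
Position 1 (value -7): max_ending_here = -7, max_so_far = -1
Position 2 (value 11): max_ending_here = 11, max_so_far = 11
Position 3 (value 2): max_ending_here = 13, max_so_far = 13
Position 4 (value -5): max_ending_here = 8, max_so_far = 13
Position 5 (value -2): max_ending_here = 6, max_so_far = 13
Position 6 (value 3): max_ending_here = 9, max_so_far = 13
Position 7 (value -9): max_ending_here = 0, max_so_far = 13

Maximum subarray: [11, 2]
Maximum sum: 13

The maximum subarray is [11, 2] with sum 13. This subarray runs from index 2 to index 3.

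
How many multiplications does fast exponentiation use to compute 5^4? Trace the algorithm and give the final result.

Computing 5^4 by squaring (build up from 5^1; each line after the first costs one multiplication):

5^1 = 5
5^2 = (5^1)^2 = 5^2 = 25
5^4 = (5^2)^2 = 25^2 = 625

Result: 625
Multiplications needed: 2 (2 lines after 5^1)

5^4 = 625. Using exponentiation by squaring, this requires 2 multiplications. The key idea: if the exponent is even, square the half-power; if odd, multiply by the base once.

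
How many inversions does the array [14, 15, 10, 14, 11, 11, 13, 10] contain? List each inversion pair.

Finding inversions in [14, 15, 10, 14, 11, 11, 13, 10]:

(0, 2): arr[0]=14 > arr[2]=10
(0, 4): arr[0]=14 > arr[4]=11
(0, 5): arr[0]=14 > arr[5]=11
(0, 6): arr[0]=14 > arr[6]=13
(0, 7): arr[0]=14 > arr[7]=10
(1, 2): arr[1]=15 > arr[2]=10
(1, 3): arr[1]=15 > arr[3]=14
(1, 4): arr[1]=15 > arr[4]=11
(1, 5): arr[1]=15 > arr[5]=11
(1, 6): arr[1]=15 > arr[6]=13
(1, 7): arr[1]=15 > arr[7]=10
(3, 4): arr[3]=14 > arr[4]=11
(3, 5): arr[3]=14 > arr[5]=11
(3, 6): arr[3]=14 > arr[6]=13
(3, 7): arr[3]=14 > arr[7]=10
(4, 7): arr[4]=11 > arr[7]=10
(5, 7): arr[5]=11 > arr[7]=10
(6, 7): arr[6]=13 > arr[7]=10

Total inversions: 18

The array has 18 inversion(s): (0,2), (0,4), (0,5), (0,6), (0,7), (1,2), (1,3), (1,4), (1,5), (1,6), (1,7), (3,4), (3,5), (3,6), (3,7), (4,7), (5,7), (6,7). Each pair (i,j) satisfies i < j and arr[i] > arr[j].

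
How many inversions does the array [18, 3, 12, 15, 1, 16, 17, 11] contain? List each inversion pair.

Finding inversions in [18, 3, 12, 15, 1, 16, 17, 11]:

(0, 1): arr[0]=18 > arr[1]=3
(0, 2): arr[0]=18 > arr[2]=12
(0, 3): arr[0]=18 > arr[3]=15
(0, 4): arr[0]=18 > arr[4]=1
(0, 5): arr[0]=18 > arr[5]=16
(0, 6): arr[0]=18 > arr[6]=17
(0, 7): arr[0]=18 > arr[7]=11
(1, 4): arr[1]=3 > arr[4]=1
(2, 4): arr[2]=12 > arr[4]=1
(2, 7): arr[2]=12 > arr[7]=11
(3, 4): arr[3]=15 > arr[4]=1
(3, 7): arr[3]=15 > arr[7]=11
(5, 7): arr[5]=16 > arr[7]=11
(6, 7): arr[6]=17 > arr[7]=11

Total inversions: 14

The array has 14 inversion(s): (0,1), (0,2), (0,3), (0,4), (0,5), (0,6), (0,7), (1,4), (2,4), (2,7), (3,4), (3,7), (5,7), (6,7). Each pair (i,j) satisfies i < j and arr[i] > arr[j].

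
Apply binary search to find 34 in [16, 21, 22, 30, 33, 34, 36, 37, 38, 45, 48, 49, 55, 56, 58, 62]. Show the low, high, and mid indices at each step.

Binary search for 34 in [16, 21, 22, 30, 33, 34, 36, 37, 38, 45, 48, 49, 55, 56, 58, 62]:

lo=0, hi=15, mid=7, arr[mid]=37 -> 37 > 34, search left half
lo=0, hi=6, mid=3, arr[mid]=30 -> 30 < 34, search right half
lo=4, hi=6, mid=5, arr[mid]=34 -> Found target at index 5!

Binary search finds 34 at index 5 after 3 comparisons. The search repeatedly halves the search space by comparing with the middle element.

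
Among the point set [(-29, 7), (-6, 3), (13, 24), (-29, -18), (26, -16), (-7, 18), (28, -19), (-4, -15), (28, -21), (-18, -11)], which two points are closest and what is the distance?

Computing all pairwise distances among 10 points:

d((-29, 7), (-6, 3)) = 23.3452
d((-29, 7), (13, 24)) = 45.31
d((-29, 7), (-29, -18)) = 25.0
d((-29, 7), (26, -16)) = 59.6154
d((-29, 7), (-7, 18)) = 24.5967
d((-29, 7), (28, -19)) = 62.6498
d((-29, 7), (-4, -15)) = 33.3017
d((-29, 7), (28, -21)) = 63.5059
d((-29, 7), (-18, -11)) = 21.095
d((-6, 3), (13, 24)) = 28.3196
d((-6, 3), (-29, -18)) = 31.1448
d((-6, 3), (26, -16)) = 37.2156
d((-6, 3), (-7, 18)) = 15.0333
d((-6, 3), (28, -19)) = 40.4969
d((-6, 3), (-4, -15)) = 18.1108
d((-6, 3), (28, -21)) = 41.6173
d((-6, 3), (-18, -11)) = 18.4391
d((13, 24), (-29, -18)) = 59.397
d((13, 24), (26, -16)) = 42.0595
d((13, 24), (-7, 18)) = 20.8806
d((13, 24), (28, -19)) = 45.5412
d((13, 24), (-4, -15)) = 42.5441
d((13, 24), (28, -21)) = 47.4342
d((13, 24), (-18, -11)) = 46.7547
d((-29, -18), (26, -16)) = 55.0364
d((-29, -18), (-7, 18)) = 42.19
d((-29, -18), (28, -19)) = 57.0088
d((-29, -18), (-4, -15)) = 25.1794
d((-29, -18), (28, -21)) = 57.0789
d((-29, -18), (-18, -11)) = 13.0384
d((26, -16), (-7, 18)) = 47.3814
d((26, -16), (28, -19)) = 3.6056
d((26, -16), (-4, -15)) = 30.0167
d((26, -16), (28, -21)) = 5.3852
d((26, -16), (-18, -11)) = 44.2832
d((-7, 18), (28, -19)) = 50.9313
d((-7, 18), (-4, -15)) = 33.1361
d((-7, 18), (28, -21)) = 52.4023
d((-7, 18), (-18, -11)) = 31.0161
d((28, -19), (-4, -15)) = 32.249
d((28, -19), (28, -21)) = 2.0 <-- minimum
d((28, -19), (-18, -11)) = 46.6905
d((-4, -15), (28, -21)) = 32.5576
d((-4, -15), (-18, -11)) = 14.5602
d((28, -21), (-18, -11)) = 47.0744

Closest pair: (28, -19) and (28, -21) with distance 2.0

The closest pair is (28, -19) and (28, -21) with Euclidean distance 2.0. For 10 points, brute-force pairwise comparison is shown above. For large n, the divide-and-conquer algorithm (sort by x, recurse on halves, check the dividing strip) achieves O(n log n).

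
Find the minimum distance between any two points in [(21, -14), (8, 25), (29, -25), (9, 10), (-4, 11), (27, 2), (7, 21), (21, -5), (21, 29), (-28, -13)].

Computing all pairwise distances among 10 points:

d((21, -14), (8, 25)) = 41.1096
d((21, -14), (29, -25)) = 13.6015
d((21, -14), (9, 10)) = 26.8328
d((21, -14), (-4, 11)) = 35.3553
d((21, -14), (27, 2)) = 17.088
d((21, -14), (7, 21)) = 37.6962
d((21, -14), (21, -5)) = 9.0
d((21, -14), (21, 29)) = 43.0
d((21, -14), (-28, -13)) = 49.0102
d((8, 25), (29, -25)) = 54.231
d((8, 25), (9, 10)) = 15.0333
d((8, 25), (-4, 11)) = 18.4391
d((8, 25), (27, 2)) = 29.8329
d((8, 25), (7, 21)) = 4.1231 <-- minimum
d((8, 25), (21, -5)) = 32.6956
d((8, 25), (21, 29)) = 13.6015
d((8, 25), (-28, -13)) = 52.345
d((29, -25), (9, 10)) = 40.3113
d((29, -25), (-4, 11)) = 48.8365
d((29, -25), (27, 2)) = 27.074
d((29, -25), (7, 21)) = 50.9902
d((29, -25), (21, -5)) = 21.5407
d((29, -25), (21, 29)) = 54.5894
d((29, -25), (-28, -13)) = 58.2495
d((9, 10), (-4, 11)) = 13.0384
d((9, 10), (27, 2)) = 19.6977
d((9, 10), (7, 21)) = 11.1803
d((9, 10), (21, -5)) = 19.2094
d((9, 10), (21, 29)) = 22.4722
d((9, 10), (-28, -13)) = 43.566
d((-4, 11), (27, 2)) = 32.28
d((-4, 11), (7, 21)) = 14.8661
d((-4, 11), (21, -5)) = 29.6816
d((-4, 11), (21, 29)) = 30.8058
d((-4, 11), (-28, -13)) = 33.9411
d((27, 2), (7, 21)) = 27.5862
d((27, 2), (21, -5)) = 9.2195
d((27, 2), (21, 29)) = 27.6586
d((27, 2), (-28, -13)) = 57.0088
d((7, 21), (21, -5)) = 29.5296
d((7, 21), (21, 29)) = 16.1245
d((7, 21), (-28, -13)) = 48.7955
d((21, -5), (21, 29)) = 34.0
d((21, -5), (-28, -13)) = 49.6488
d((21, 29), (-28, -13)) = 64.5368

Closest pair: (8, 25) and (7, 21) with distance 4.1231

The closest pair is (8, 25) and (7, 21) with Euclidean distance 4.1231. For 10 points, brute-force pairwise comparison is shown above. For large n, the divide-and-conquer algorithm (sort by x, recurse on halves, check the dividing strip) achieves O(n log n).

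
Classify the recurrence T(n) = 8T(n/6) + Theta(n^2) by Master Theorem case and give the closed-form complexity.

Master Theorem for T(n) = 8T(n/6) + O(n^2):

a = 8, b = 6, c = 2
log_b(a) = log_6(8) = 1.1606

Case 3: c = 2 > log_6(8) = 1.1606
T(n) = O(n^2) = O(n^2)

For T(n) = 8T(n/6) + O(n^2): log_6(8) = 1.1606. This is Case 3 of the Master Theorem (c > log_b(a), work dominated by root), giving O(n^2).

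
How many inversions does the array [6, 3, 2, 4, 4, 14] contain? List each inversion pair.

Finding inversions in [6, 3, 2, 4, 4, 14]:

(0, 1): arr[0]=6 > arr[1]=3
(0, 2): arr[0]=6 > arr[2]=2
(0, 3): arr[0]=6 > arr[3]=4
(0, 4): arr[0]=6 > arr[4]=4
(1, 2): arr[1]=3 > arr[2]=2

Total inversions: 5

The array has 5 inversion(s): (0,1), (0,2), (0,3), (0,4), (1,2). Each pair (i,j) satisfies i < j and arr[i] > arr[j].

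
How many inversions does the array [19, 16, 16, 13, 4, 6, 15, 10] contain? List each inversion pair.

Finding inversions in [19, 16, 16, 13, 4, 6, 15, 10]:

(0, 1): arr[0]=19 > arr[1]=16
(0, 2): arr[0]=19 > arr[2]=16
(0, 3): arr[0]=19 > arr[3]=13
(0, 4): arr[0]=19 > arr[4]=4
(0, 5): arr[0]=19 > arr[5]=6
(0, 6): arr[0]=19 > arr[6]=15
(0, 7): arr[0]=19 > arr[7]=10
(1, 3): arr[1]=16 > arr[3]=13
(1, 4): arr[1]=16 > arr[4]=4
(1, 5): arr[1]=16 > arr[5]=6
(1, 6): arr[1]=16 > arr[6]=15
(1, 7): arr[1]=16 > arr[7]=10
(2, 3): arr[2]=16 > arr[3]=13
(2, 4): arr[2]=16 > arr[4]=4
(2, 5): arr[2]=16 > arr[5]=6
(2, 6): arr[2]=16 > arr[6]=15
(2, 7): arr[2]=16 > arr[7]=10
(3, 4): arr[3]=13 > arr[4]=4
(3, 5): arr[3]=13 > arr[5]=6
(3, 7): arr[3]=13 > arr[7]=10
(6, 7): arr[6]=15 > arr[7]=10

Total inversions: 21

The array has 21 inversion(s): (0,1), (0,2), (0,3), (0,4), (0,5), (0,6), (0,7), (1,3), (1,4), (1,5), (1,6), (1,7), (2,3), (2,4), (2,5), (2,6), (2,7), (3,4), (3,5), (3,7), (6,7). Each pair (i,j) satisfies i < j and arr[i] > arr[j].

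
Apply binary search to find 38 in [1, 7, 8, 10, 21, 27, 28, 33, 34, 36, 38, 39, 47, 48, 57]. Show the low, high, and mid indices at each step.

Binary search for 38 in [1, 7, 8, 10, 21, 27, 28, 33, 34, 36, 38, 39, 47, 48, 57]:

lo=0, hi=14, mid=7, arr[mid]=33 -> 33 < 38, search right half
lo=8, hi=14, mid=11, arr[mid]=39 -> 39 > 38, search left half
lo=8, hi=10, mid=9, arr[mid]=36 -> 36 < 38, search right half
lo=10, hi=10, mid=10, arr[mid]=38 -> Found target at index 10!

Binary search finds 38 at index 10 after 4 comparisons. The search repeatedly halves the search space by comparing with the middle element.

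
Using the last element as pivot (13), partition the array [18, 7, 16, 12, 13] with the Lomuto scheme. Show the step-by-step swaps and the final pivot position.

Lomuto partition with pivot = 13:

Initial array: [18, 7, 16, 12, 13]

arr[0]=18 > 13: no swap
arr[1]=7 <= 13: swap with position 0, array becomes [7, 18, 16, 12, 13]
arr[2]=16 > 13: no swap
arr[3]=12 <= 13: swap with position 1, array becomes [7, 12, 16, 18, 13]

Place pivot at position 2: [7, 12, 13, 18, 16]
Pivot position: 2

After partitioning with pivot 13, the array becomes [7, 12, 13, 18, 16]. The pivot is placed at index 2. All elements to the left of the pivot are <= 13, and all elements to the right are > 13.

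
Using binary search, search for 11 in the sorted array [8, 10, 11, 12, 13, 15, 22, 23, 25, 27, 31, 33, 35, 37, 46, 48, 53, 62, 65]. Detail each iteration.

Binary search for 11 in [8, 10, 11, 12, 13, 15, 22, 23, 25, 27, 31, 33, 35, 37, 46, 48, 53, 62, 65]:

lo=0, hi=18, mid=9, arr[mid]=27 -> 27 > 11, search left half
lo=0, hi=8, mid=4, arr[mid]=13 -> 13 > 11, search left half
lo=0, hi=3, mid=1, arr[mid]=10 -> 10 < 11, search right half
lo=2, hi=3, mid=2, arr[mid]=11 -> Found target at index 2!

Binary search finds 11 at index 2 after 4 comparisons. The search repeatedly halves the search space by comparing with the middle element.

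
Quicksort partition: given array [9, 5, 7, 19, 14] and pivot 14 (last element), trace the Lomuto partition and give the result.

Lomuto partition with pivot = 14:

Initial array: [9, 5, 7, 19, 14]

arr[0]=9 <= 14: swap with position 0, array becomes [9, 5, 7, 19, 14]
arr[1]=5 <= 14: swap with position 1, array becomes [9, 5, 7, 19, 14]
arr[2]=7 <= 14: swap with position 2, array becomes [9, 5, 7, 19, 14]
arr[3]=19 > 14: no swap

Place pivot at position 3: [9, 5, 7, 14, 19]
Pivot position: 3

After partitioning with pivot 14, the array becomes [9, 5, 7, 14, 19]. The pivot is placed at index 3. All elements to the left of the pivot are <= 14, and all elements to the right are > 14.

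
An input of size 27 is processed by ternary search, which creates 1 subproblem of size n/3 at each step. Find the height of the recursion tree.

For divide and conquer with division factor 3:

Problem sizes at each level:
Level 0: 27
Level 1: 9
Level 2: 3
Level 3: 1

The root is level 0 and the size-1 base case is level 3 (the tree spans levels 0 through 3, i.e. 4 levels counting the root), so the depth is the number of divisions: log_3(27) = 3

The recursion tree depth is log_3(27) = 3. At each level, the problem size is divided by 3, so it takes 3 divisions to reduce to a base case of size 1. The algorithm makes 1 recursive call at each level.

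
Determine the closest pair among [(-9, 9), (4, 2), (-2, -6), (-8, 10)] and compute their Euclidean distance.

Computing all pairwise distances among 4 points:

d((-9, 9), (4, 2)) = 14.7648
d((-9, 9), (-2, -6)) = 16.5529
d((-9, 9), (-8, 10)) = 1.4142 <-- minimum
d((4, 2), (-2, -6)) = 10.0
d((4, 2), (-8, 10)) = 14.4222
d((-2, -6), (-8, 10)) = 17.088

Closest pair: (-9, 9) and (-8, 10) with distance 1.4142

The closest pair is (-9, 9) and (-8, 10) with Euclidean distance 1.4142. For 4 points, brute-force pairwise comparison is shown above. For large n, the divide-and-conquer algorithm (sort by x, recurse on halves, check the dividing strip) achieves O(n log n).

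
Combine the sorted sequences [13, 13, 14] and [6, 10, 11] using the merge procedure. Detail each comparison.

Merging process:

Compare 13 vs 6: take 6 from right. Merged: [6]
Compare 13 vs 10: take 10 from right. Merged: [6, 10]
Compare 13 vs 11: take 11 from right. Merged: [6, 10, 11]
Append remaining from left: [13, 13, 14]. Merged: [6, 10, 11, 13, 13, 14]

Final merged array: [6, 10, 11, 13, 13, 14]
Total comparisons: 3

The merged array is [6, 10, 11, 13, 13, 14], requiring 3 comparisons. The merge step runs in O(n) time where n is the total number of elements.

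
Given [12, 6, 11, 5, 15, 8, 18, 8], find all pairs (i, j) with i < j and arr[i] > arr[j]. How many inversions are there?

Finding inversions in [12, 6, 11, 5, 15, 8, 18, 8]:

(0, 1): arr[0]=12 > arr[1]=6
(0, 2): arr[0]=12 > arr[2]=11
(0, 3): arr[0]=12 > arr[3]=5
(0, 5): arr[0]=12 > arr[5]=8
(0, 7): arr[0]=12 > arr[7]=8
(1, 3): arr[1]=6 > arr[3]=5
(2, 3): arr[2]=11 > arr[3]=5
(2, 5): arr[2]=11 > arr[5]=8
(2, 7): arr[2]=11 > arr[7]=8
(4, 5): arr[4]=15 > arr[5]=8
(4, 7): arr[4]=15 > arr[7]=8
(6, 7): arr[6]=18 > arr[7]=8

Total inversions: 12

The array has 12 inversion(s): (0,1), (0,2), (0,3), (0,5), (0,7), (1,3), (2,3), (2,5), (2,7), (4,5), (4,7), (6,7). Each pair (i,j) satisfies i < j and arr[i] > arr[j].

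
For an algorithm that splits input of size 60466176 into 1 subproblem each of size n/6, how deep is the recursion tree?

For divide and conquer with division factor 6:

Problem sizes at each level:
Level 0: 60466176
Level 1: 10077696
Level 2: 1679616
Level 3: 279936
Level 4: 46656
Level 5: 7776
Level 6: 1296
Level 7: 216
Level 8: 36
Level 9: 6
Level 10: 1

The root is level 0 and the size-1 base case is level 10 (the tree spans levels 0 through 10, i.e. 11 levels counting the root), so the depth is the number of divisions: log_6(60466176) = 10

The recursion tree depth is log_6(60466176) = 10. At each level, the problem size is divided by 6, so it takes 10 divisions to reduce to a base case of size 1. The algorithm makes 1 recursive call at each level.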